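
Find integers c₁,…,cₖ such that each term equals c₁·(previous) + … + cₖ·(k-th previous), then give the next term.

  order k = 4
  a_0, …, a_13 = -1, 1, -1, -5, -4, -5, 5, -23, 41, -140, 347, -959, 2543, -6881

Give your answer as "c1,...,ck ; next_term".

  a_4 = -1·-5 + 3·-1 + -3·1 + 3·-1 = -4
  a_5 = -1·-4 + 3·-5 + -3·-1 + 3·1 = -5
  a_6 = -1·-5 + 3·-4 + -3·-5 + 3·-1 = 5
  a_7 = -1·5 + 3·-5 + -3·-4 + 3·-5 = -23
  a_8 = -1·-23 + 3·5 + -3·-5 + 3·-4 = 41
  a_9 = -1·41 + 3·-23 + -3·5 + 3·-5 = -140
  a_10 = -1·-140 + 3·41 + -3·-23 + 3·5 = 347
  a_11 = -1·347 + 3·-140 + -3·41 + 3·-23 = -959
  a_12 = -1·-959 + 3·347 + -3·-140 + 3·41 = 2543
  a_13 = -1·2543 + 3·-959 + -3·347 + 3·-140 = -6881
  a_14 = -1·-6881 + 3·2543 + -3·-959 + 3·347 = 18428

-1,3,-3,3 ; 18428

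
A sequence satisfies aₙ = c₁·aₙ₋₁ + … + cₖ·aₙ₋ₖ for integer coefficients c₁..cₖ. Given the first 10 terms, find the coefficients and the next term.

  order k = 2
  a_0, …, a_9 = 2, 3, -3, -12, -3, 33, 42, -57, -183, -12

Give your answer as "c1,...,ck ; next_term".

1,-3 ; 537

  a_2 = 1·3 + -3·2 = -3
  a_3 = 1·-3 + -3·3 = -12
  a_4 = 1·-12 + -3·-3 = -3
  a_5 = 1·-3 + -3·-12 = 33
  a_6 = 1·33 + -3·-3 = 42
  a_7 = 1·42 + -3·33 = -57
  a_8 = 1·-57 + -3·42 = -183
  a_9 = 1·-183 + -3·-57 = -12
  a_10 = 1·-12 + -3·-183 = 537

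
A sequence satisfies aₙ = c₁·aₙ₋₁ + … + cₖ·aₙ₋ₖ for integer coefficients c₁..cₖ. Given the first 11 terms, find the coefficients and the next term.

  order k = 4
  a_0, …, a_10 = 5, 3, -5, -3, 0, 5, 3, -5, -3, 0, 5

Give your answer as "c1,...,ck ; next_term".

  a_4 = -1·-3 + -1·-5 + -1·3 + -1·5 = 0
  a_5 = -1·0 + -1·-3 + -1·-5 + -1·3 = 5
  a_6 = -1·5 + -1·0 + -1·-3 + -1·-5 = 3
  a_7 = -1·3 + -1·5 + -1·0 + -1·-3 = -5
  a_8 = -1·-5 + -1·3 + -1·5 + -1·0 = -3
  a_9 = -1·-3 + -1·-5 + -1·3 + -1·5 = 0
  a_10 = -1·0 + -1·-3 + -1·-5 + -1·3 = 5
  a_11 = -1·5 + -1·0 + -1·-3 + -1·-5 = 3

-1,-1,-1,-1 ; 3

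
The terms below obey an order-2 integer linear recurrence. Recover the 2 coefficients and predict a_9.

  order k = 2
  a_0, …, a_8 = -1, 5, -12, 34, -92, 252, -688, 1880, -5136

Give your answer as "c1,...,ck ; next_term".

-2,2 ; 14032

  a_2 = -2·5 + 2·-1 = -12
  a_3 = -2·-12 + 2·5 = 34
  a_4 = -2·34 + 2·-12 = -92
  a_5 = -2·-92 + 2·34 = 252
  a_6 = -2·252 + 2·-92 = -688
  a_7 = -2·-688 + 2·252 = 1880
  a_8 = -2·1880 + 2·-688 = -5136
  a_9 = -2·-5136 + 2·1880 = 14032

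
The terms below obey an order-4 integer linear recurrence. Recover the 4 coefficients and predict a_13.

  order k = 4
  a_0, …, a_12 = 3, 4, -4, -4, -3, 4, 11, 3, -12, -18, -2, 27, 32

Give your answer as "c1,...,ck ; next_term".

  a_4 = 0·-4 + -1·-4 + -1·4 + -1·3 = -3
  a_5 = 0·-3 + -1·-4 + -1·-4 + -1·4 = 4
  a_6 = 0·4 + -1·-3 + -1·-4 + -1·-4 = 11
  a_7 = 0·11 + -1·4 + -1·-3 + -1·-4 = 3
  a_8 = 0·3 + -1·11 + -1·4 + -1·-3 = -12
  a_9 = 0·-12 + -1·3 + -1·11 + -1·4 = -18
  a_10 = 0·-18 + -1·-12 + -1·3 + -1·11 = -2
  a_11 = 0·-2 + -1·-18 + -1·-12 + -1·3 = 27
  a_12 = 0·27 + -1·-2 + -1·-18 + -1·-12 = 32
  a_13 = 0·32 + -1·27 + -1·-2 + -1·-18 = -7

0,-1,-1,-1 ; -7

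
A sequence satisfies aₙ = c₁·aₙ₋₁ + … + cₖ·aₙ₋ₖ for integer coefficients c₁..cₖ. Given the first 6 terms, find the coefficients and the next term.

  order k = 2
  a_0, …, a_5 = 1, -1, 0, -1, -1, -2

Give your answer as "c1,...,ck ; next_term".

  a_2 = 1·-1 + 1·1 = 0
  a_3 = 1·0 + 1·-1 = -1
  a_4 = 1·-1 + 1·0 = -1
  a_5 = 1·-1 + 1·-1 = -2
  a_6 = 1·-2 + 1·-1 = -3

1,1 ; -3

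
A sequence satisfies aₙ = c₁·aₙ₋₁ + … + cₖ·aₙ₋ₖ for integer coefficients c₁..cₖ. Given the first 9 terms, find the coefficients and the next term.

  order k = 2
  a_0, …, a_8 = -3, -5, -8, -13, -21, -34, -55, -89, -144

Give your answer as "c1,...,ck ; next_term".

  a_2 = 1·-5 + 1·-3 = -8
  a_3 = 1·-8 + 1·-5 = -13
  a_4 = 1·-13 + 1·-8 = -21
  a_5 = 1·-21 + 1·-13 = -34
  a_6 = 1·-34 + 1·-21 = -55
  a_7 = 1·-55 + 1·-34 = -89
  a_8 = 1·-89 + 1·-55 = -144
  a_9 = 1·-144 + 1·-89 = -233

1,1 ; -233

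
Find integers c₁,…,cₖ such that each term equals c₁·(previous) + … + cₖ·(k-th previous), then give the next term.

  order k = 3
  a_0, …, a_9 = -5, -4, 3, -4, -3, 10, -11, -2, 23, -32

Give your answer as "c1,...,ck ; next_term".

  a_3 = -1·3 + -1·-4 + 1·-5 = -4
  a_4 = -1·-4 + -1·3 + 1·-4 = -3
  a_5 = -1·-3 + -1·-4 + 1·3 = 10
  a_6 = -1·10 + -1·-3 + 1·-4 = -11
  a_7 = -1·-11 + -1·10 + 1·-3 = -2
  a_8 = -1·-2 + -1·-11 + 1·10 = 23
  a_9 = -1·23 + -1·-2 + 1·-11 = -32
  a_10 = -1·-32 + -1·23 + 1·-2 = 7

-1,-1,1 ; 7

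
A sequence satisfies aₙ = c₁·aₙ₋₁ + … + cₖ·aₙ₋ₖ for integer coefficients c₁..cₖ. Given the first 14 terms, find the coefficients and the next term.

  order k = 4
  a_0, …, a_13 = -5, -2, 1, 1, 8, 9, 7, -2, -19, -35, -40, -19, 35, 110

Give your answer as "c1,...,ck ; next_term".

  a_4 = 1·1 + 0·1 + -1·-2 + -1·-5 = 8
  a_5 = 1·8 + 0·1 + -1·1 + -1·-2 = 9
  a_6 = 1·9 + 0·8 + -1·1 + -1·1 = 7
  a_7 = 1·7 + 0·9 + -1·8 + -1·1 = -2
  a_8 = 1·-2 + 0·7 + -1·9 + -1·8 = -19
  a_9 = 1·-19 + 0·-2 + -1·7 + -1·9 = -35
  a_10 = 1·-35 + 0·-19 + -1·-2 + -1·7 = -40
  a_11 = 1·-40 + 0·-35 + -1·-19 + -1·-2 = -19
  a_12 = 1·-19 + 0·-40 + -1·-35 + -1·-19 = 35
  a_13 = 1·35 + 0·-19 + -1·-40 + -1·-35 = 110
  a_14 = 1·110 + 0·35 + -1·-19 + -1·-40 = 169

1,0,-1,-1 ; 169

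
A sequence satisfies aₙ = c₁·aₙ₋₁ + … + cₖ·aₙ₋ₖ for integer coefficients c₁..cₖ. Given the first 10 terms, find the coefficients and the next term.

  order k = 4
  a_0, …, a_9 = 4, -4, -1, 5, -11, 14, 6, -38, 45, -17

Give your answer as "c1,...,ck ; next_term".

  a_4 = -1·5 + -2·-1 + -1·-4 + -3·4 = -11
  a_5 = -1·-11 + -2·5 + -1·-1 + -3·-4 = 14
  a_6 = -1·14 + -2·-11 + -1·5 + -3·-1 = 6
  a_7 = -1·6 + -2·14 + -1·-11 + -3·5 = -38
  a_8 = -1·-38 + -2·6 + -1·14 + -3·-11 = 45
  a_9 = -1·45 + -2·-38 + -1·6 + -3·14 = -17
  a_10 = -1·-17 + -2·45 + -1·-38 + -3·6 = -53

-1,-2,-1,-3 ; -53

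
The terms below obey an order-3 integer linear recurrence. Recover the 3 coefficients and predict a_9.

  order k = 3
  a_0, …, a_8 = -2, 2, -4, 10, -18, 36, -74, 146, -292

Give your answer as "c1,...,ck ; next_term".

  a_3 = -1·-4 + 1·2 + -2·-2 = 10
  a_4 = -1·10 + 1·-4 + -2·2 = -18
  a_5 = -1·-18 + 1·10 + -2·-4 = 36
  a_6 = -1·36 + 1·-18 + -2·10 = -74
  a_7 = -1·-74 + 1·36 + -2·-18 = 146
  a_8 = -1·146 + 1·-74 + -2·36 = -292
  a_9 = -1·-292 + 1·146 + -2·-74 = 586

-1,1,-2 ; 586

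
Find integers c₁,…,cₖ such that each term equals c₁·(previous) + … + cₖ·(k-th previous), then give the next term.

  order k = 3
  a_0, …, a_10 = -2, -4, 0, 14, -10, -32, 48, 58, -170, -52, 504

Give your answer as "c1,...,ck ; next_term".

  a_3 = -1·0 + -3·-4 + -1·-2 = 14
  a_4 = -1·14 + -3·0 + -1·-4 = -10
  a_5 = -1·-10 + -3·14 + -1·0 = -32
  a_6 = -1·-32 + -3·-10 + -1·14 = 48
  a_7 = -1·48 + -3·-32 + -1·-10 = 58
  a_8 = -1·58 + -3·48 + -1·-32 = -170
  a_9 = -1·-170 + -3·58 + -1·48 = -52
  a_10 = -1·-52 + -3·-170 + -1·58 = 504
  a_11 = -1·504 + -3·-52 + -1·-170 = -178

-1,-3,-1 ; -178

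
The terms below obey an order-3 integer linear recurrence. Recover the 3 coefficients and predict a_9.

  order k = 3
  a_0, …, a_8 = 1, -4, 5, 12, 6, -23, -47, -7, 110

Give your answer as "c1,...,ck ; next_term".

1,-2,-1 ; 171

  a_3 = 1·5 + -2·-4 + -1·1 = 12
  a_4 = 1·12 + -2·5 + -1·-4 = 6
  a_5 = 1·6 + -2·12 + -1·5 = -23
  a_6 = 1·-23 + -2·6 + -1·12 = -47
  a_7 = 1·-47 + -2·-23 + -1·6 = -7
  a_8 = 1·-7 + -2·-47 + -1·-23 = 110
  a_9 = 1·110 + -2·-7 + -1·-47 = 171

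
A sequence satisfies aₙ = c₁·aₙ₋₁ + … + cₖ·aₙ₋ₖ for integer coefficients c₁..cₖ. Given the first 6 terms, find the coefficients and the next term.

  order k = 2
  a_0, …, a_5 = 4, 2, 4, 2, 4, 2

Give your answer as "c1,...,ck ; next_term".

  a_2 = 0·2 + 1·4 = 4
  a_3 = 0·4 + 1·2 = 2
  a_4 = 0·2 + 1·4 = 4
  a_5 = 0·4 + 1·2 = 2
  a_6 = 0·2 + 1·4 = 4

0,1 ; 4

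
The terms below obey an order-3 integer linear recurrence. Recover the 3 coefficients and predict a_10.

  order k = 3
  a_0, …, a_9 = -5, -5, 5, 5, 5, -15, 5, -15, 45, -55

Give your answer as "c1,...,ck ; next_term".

-1,0,-2 ; 85

  a_3 = -1·5 + 0·-5 + -2·-5 = 5
  a_4 = -1·5 + 0·5 + -2·-5 = 5
  a_5 = -1·5 + 0·5 + -2·5 = -15
  a_6 = -1·-15 + 0·5 + -2·5 = 5
  a_7 = -1·5 + 0·-15 + -2·5 = -15
  a_8 = -1·-15 + 0·5 + -2·-15 = 45
  a_9 = -1·45 + 0·-15 + -2·5 = -55
  a_10 = -1·-55 + 0·45 + -2·-15 = 85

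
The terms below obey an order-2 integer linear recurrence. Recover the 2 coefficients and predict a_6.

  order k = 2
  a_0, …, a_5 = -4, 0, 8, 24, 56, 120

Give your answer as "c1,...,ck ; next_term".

3,-2 ; 248

  a_2 = 3·0 + -2·-4 = 8
  a_3 = 3·8 + -2·0 = 24
  a_4 = 3·24 + -2·8 = 56
  a_5 = 3·56 + -2·24 = 120
  a_6 = 3·120 + -2·56 = 248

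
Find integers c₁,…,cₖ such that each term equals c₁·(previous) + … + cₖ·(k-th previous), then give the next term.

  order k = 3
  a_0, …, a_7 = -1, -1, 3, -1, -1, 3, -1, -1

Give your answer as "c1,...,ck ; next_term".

  a_3 = 0·3 + 0·-1 + 1·-1 = -1
  a_4 = 0·-1 + 0·3 + 1·-1 = -1
  a_5 = 0·-1 + 0·-1 + 1·3 = 3
  a_6 = 0·3 + 0·-1 + 1·-1 = -1
  a_7 = 0·-1 + 0·3 + 1·-1 = -1
  a_8 = 0·-1 + 0·-1 + 1·3 = 3

0,0,1 ; 3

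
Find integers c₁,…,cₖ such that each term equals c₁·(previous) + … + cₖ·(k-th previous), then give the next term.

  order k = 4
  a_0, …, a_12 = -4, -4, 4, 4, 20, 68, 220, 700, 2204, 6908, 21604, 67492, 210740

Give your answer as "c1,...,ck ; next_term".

4,-2,-2,-1 ; 657860

  a_4 = 4·4 + -2·4 + -2·-4 + -1·-4 = 20
  a_5 = 4·20 + -2·4 + -2·4 + -1·-4 = 68
  a_6 = 4·68 + -2·20 + -2·4 + -1·4 = 220
  a_7 = 4·220 + -2·68 + -2·20 + -1·4 = 700
  a_8 = 4·700 + -2·220 + -2·68 + -1·20 = 2204
  a_9 = 4·2204 + -2·700 + -2·220 + -1·68 = 6908
  a_10 = 4·6908 + -2·2204 + -2·700 + -1·220 = 21604
  a_11 = 4·21604 + -2·6908 + -2·2204 + -1·700 = 67492
  a_12 = 4·67492 + -2·21604 + -2·6908 + -1·2204 = 210740
  a_13 = 4·210740 + -2·67492 + -2·21604 + -1·6908 = 657860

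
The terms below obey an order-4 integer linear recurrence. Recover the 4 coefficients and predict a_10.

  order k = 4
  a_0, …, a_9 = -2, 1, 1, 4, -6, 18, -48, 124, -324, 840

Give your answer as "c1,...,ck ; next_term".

  a_4 = -3·4 + 0·1 + 2·1 + -2·-2 = -6
  a_5 = -3·-6 + 0·4 + 2·1 + -2·1 = 18
  a_6 = -3·18 + 0·-6 + 2·4 + -2·1 = -48
  a_7 = -3·-48 + 0·18 + 2·-6 + -2·4 = 124
  a_8 = -3·124 + 0·-48 + 2·18 + -2·-6 = -324
  a_9 = -3·-324 + 0·124 + 2·-48 + -2·18 = 840
  a_10 = -3·840 + 0·-324 + 2·124 + -2·-48 = -2176

-3,0,2,-2 ; -2176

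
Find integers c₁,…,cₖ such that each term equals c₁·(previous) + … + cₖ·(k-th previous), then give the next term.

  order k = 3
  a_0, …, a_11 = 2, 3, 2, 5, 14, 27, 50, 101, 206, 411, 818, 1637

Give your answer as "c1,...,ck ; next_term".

2,-1,2 ; 3278

  a_3 = 2·2 + -1·3 + 2·2 = 5
  a_4 = 2·5 + -1·2 + 2·3 = 14
  a_5 = 2·14 + -1·5 + 2·2 = 27
  a_6 = 2·27 + -1·14 + 2·5 = 50
  a_7 = 2·50 + -1·27 + 2·14 = 101
  a_8 = 2·101 + -1·50 + 2·27 = 206
  a_9 = 2·206 + -1·101 + 2·50 = 411
  a_10 = 2·411 + -1·206 + 2·101 = 818
  a_11 = 2·818 + -1·411 + 2·206 = 1637
  a_12 = 2·1637 + -1·818 + 2·411 = 3278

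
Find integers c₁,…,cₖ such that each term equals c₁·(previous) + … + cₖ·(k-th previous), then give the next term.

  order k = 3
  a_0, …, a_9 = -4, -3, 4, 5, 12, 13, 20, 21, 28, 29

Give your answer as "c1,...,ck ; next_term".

  a_3 = 1·4 + 1·-3 + -1·-4 = 5
  a_4 = 1·5 + 1·4 + -1·-3 = 12
  a_5 = 1·12 + 1·5 + -1·4 = 13
  a_6 = 1·13 + 1·12 + -1·5 = 20
  a_7 = 1·20 + 1·13 + -1·12 = 21
  a_8 = 1·21 + 1·20 + -1·13 = 28
  a_9 = 1·28 + 1·21 + -1·20 = 29
  a_10 = 1·29 + 1·28 + -1·21 = 36

1,1,-1 ; 36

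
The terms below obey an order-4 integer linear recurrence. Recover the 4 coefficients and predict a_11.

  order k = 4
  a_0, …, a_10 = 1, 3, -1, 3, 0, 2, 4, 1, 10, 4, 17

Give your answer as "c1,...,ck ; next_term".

  a_4 = 0·3 + 2·-1 + 1·3 + -1·1 = 0
  a_5 = 0·0 + 2·3 + 1·-1 + -1·3 = 2
  a_6 = 0·2 + 2·0 + 1·3 + -1·-1 = 4
  a_7 = 0·4 + 2·2 + 1·0 + -1·3 = 1
  a_8 = 0·1 + 2·4 + 1·2 + -1·0 = 10
  a_9 = 0·10 + 2·1 + 1·4 + -1·2 = 4
  a_10 = 0·4 + 2·10 + 1·1 + -1·4 = 17
  a_11 = 0·17 + 2·4 + 1·10 + -1·1 = 17

0,2,1,-1 ; 17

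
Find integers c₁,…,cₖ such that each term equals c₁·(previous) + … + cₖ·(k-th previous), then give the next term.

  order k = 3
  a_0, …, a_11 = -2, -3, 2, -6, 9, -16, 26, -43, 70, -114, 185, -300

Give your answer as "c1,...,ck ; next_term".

-2,0,1 ; 486

  a_3 = -2·2 + 0·-3 + 1·-2 = -6
  a_4 = -2·-6 + 0·2 + 1·-3 = 9
  a_5 = -2·9 + 0·-6 + 1·2 = -16
  a_6 = -2·-16 + 0·9 + 1·-6 = 26
  a_7 = -2·26 + 0·-16 + 1·9 = -43
  a_8 = -2·-43 + 0·26 + 1·-16 = 70
  a_9 = -2·70 + 0·-43 + 1·26 = -114
  a_10 = -2·-114 + 0·70 + 1·-43 = 185
  a_11 = -2·185 + 0·-114 + 1·70 = -300
  a_12 = -2·-300 + 0·185 + 1·-114 = 486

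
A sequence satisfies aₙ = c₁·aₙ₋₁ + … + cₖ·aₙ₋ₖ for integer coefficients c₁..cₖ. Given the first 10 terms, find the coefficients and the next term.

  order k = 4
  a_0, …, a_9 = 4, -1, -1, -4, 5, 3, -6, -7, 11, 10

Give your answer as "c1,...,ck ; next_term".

0,-1,0,1 ; -17

  a_4 = 0·-4 + -1·-1 + 0·-1 + 1·4 = 5
  a_5 = 0·5 + -1·-4 + 0·-1 + 1·-1 = 3
  a_6 = 0·3 + -1·5 + 0·-4 + 1·-1 = -6
  a_7 = 0·-6 + -1·3 + 0·5 + 1·-4 = -7
  a_8 = 0·-7 + -1·-6 + 0·3 + 1·5 = 11
  a_9 = 0·11 + -1·-7 + 0·-6 + 1·3 = 10
  a_10 = 0·10 + -1·11 + 0·-7 + 1·-6 = -17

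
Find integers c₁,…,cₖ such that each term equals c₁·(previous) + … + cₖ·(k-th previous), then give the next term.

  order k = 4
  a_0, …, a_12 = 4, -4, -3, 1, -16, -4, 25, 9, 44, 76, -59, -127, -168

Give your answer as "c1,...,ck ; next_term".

1,-1,1,-4 ; -404

  a_4 = 1·1 + -1·-3 + 1·-4 + -4·4 = -16
  a_5 = 1·-16 + -1·1 + 1·-3 + -4·-4 = -4
  a_6 = 1·-4 + -1·-16 + 1·1 + -4·-3 = 25
  a_7 = 1·25 + -1·-4 + 1·-16 + -4·1 = 9
  a_8 = 1·9 + -1·25 + 1·-4 + -4·-16 = 44
  a_9 = 1·44 + -1·9 + 1·25 + -4·-4 = 76
  a_10 = 1·76 + -1·44 + 1·9 + -4·25 = -59
  a_11 = 1·-59 + -1·76 + 1·44 + -4·9 = -127
  a_12 = 1·-127 + -1·-59 + 1·76 + -4·44 = -168
  a_13 = 1·-168 + -1·-127 + 1·-59 + -4·76 = -404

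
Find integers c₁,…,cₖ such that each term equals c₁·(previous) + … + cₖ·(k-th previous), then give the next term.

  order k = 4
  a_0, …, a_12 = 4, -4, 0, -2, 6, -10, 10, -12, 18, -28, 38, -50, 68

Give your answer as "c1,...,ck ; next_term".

  a_4 = -1·-2 + 0·0 + 0·-4 + 1·4 = 6
  a_5 = -1·6 + 0·-2 + 0·0 + 1·-4 = -10
  a_6 = -1·-10 + 0·6 + 0·-2 + 1·0 = 10
  a_7 = -1·10 + 0·-10 + 0·6 + 1·-2 = -12
  a_8 = -1·-12 + 0·10 + 0·-10 + 1·6 = 18
  a_9 = -1·18 + 0·-12 + 0·10 + 1·-10 = -28
  a_10 = -1·-28 + 0·18 + 0·-12 + 1·10 = 38
  a_11 = -1·38 + 0·-28 + 0·18 + 1·-12 = -50
  a_12 = -1·-50 + 0·38 + 0·-28 + 1·18 = 68
  a_13 = -1·68 + 0·-50 + 0·38 + 1·-28 = -96

-1,0,0,1 ; -96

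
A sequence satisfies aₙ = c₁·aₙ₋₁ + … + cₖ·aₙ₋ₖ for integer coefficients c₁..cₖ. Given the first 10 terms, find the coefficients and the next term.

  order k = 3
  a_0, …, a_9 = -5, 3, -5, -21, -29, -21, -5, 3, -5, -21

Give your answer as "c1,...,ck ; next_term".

  a_3 = 2·-5 + -2·3 + 1·-5 = -21
  a_4 = 2·-21 + -2·-5 + 1·3 = -29
  a_5 = 2·-29 + -2·-21 + 1·-5 = -21
  a_6 = 2·-21 + -2·-29 + 1·-21 = -5
  a_7 = 2·-5 + -2·-21 + 1·-29 = 3
  a_8 = 2·3 + -2·-5 + 1·-21 = -5
  a_9 = 2·-5 + -2·3 + 1·-5 = -21
  a_10 = 2·-21 + -2·-5 + 1·3 = -29

2,-2,1 ; -29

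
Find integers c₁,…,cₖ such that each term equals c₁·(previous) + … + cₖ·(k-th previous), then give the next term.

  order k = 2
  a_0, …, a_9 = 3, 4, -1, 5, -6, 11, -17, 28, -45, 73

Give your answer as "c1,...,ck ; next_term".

  a_2 = -1·4 + 1·3 = -1
  a_3 = -1·-1 + 1·4 = 5
  a_4 = -1·5 + 1·-1 = -6
  a_5 = -1·-6 + 1·5 = 11
  a_6 = -1·11 + 1·-6 = -17
  a_7 = -1·-17 + 1·11 = 28
  a_8 = -1·28 + 1·-17 = -45
  a_9 = -1·-45 + 1·28 = 73
  a_10 = -1·73 + 1·-45 = -118

-1,1 ; -118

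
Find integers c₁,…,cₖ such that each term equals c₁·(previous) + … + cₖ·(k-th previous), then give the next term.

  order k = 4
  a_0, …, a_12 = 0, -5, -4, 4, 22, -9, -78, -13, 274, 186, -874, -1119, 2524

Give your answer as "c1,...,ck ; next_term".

0,-3,-2,1 ; 5291

  a_4 = 0·4 + -3·-4 + -2·-5 + 1·0 = 22
  a_5 = 0·22 + -3·4 + -2·-4 + 1·-5 = -9
  a_6 = 0·-9 + -3·22 + -2·4 + 1·-4 = -78
  a_7 = 0·-78 + -3·-9 + -2·22 + 1·4 = -13
  a_8 = 0·-13 + -3·-78 + -2·-9 + 1·22 = 274
  a_9 = 0·274 + -3·-13 + -2·-78 + 1·-9 = 186
  a_10 = 0·186 + -3·274 + -2·-13 + 1·-78 = -874
  a_11 = 0·-874 + -3·186 + -2·274 + 1·-13 = -1119
  a_12 = 0·-1119 + -3·-874 + -2·186 + 1·274 = 2524
  a_13 = 0·2524 + -3·-1119 + -2·-874 + 1·186 = 5291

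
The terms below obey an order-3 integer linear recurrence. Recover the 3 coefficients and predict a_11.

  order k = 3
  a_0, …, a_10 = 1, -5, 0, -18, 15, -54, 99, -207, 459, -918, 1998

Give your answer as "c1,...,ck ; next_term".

  a_3 = 0·0 + 3·-5 + -3·1 = -18
  a_4 = 0·-18 + 3·0 + -3·-5 = 15
  a_5 = 0·15 + 3·-18 + -3·0 = -54
  a_6 = 0·-54 + 3·15 + -3·-18 = 99
  a_7 = 0·99 + 3·-54 + -3·15 = -207
  a_8 = 0·-207 + 3·99 + -3·-54 = 459
  a_9 = 0·459 + 3·-207 + -3·99 = -918
  a_10 = 0·-918 + 3·459 + -3·-207 = 1998
  a_11 = 0·1998 + 3·-918 + -3·459 = -4131

0,3,-3 ; -4131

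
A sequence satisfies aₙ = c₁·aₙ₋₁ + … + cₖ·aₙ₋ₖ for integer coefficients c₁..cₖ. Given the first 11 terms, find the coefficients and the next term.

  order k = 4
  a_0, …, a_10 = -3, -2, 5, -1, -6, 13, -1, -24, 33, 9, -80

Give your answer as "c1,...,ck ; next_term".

  a_4 = 0·-1 + -1·5 + 2·-2 + -1·-3 = -6
  a_5 = 0·-6 + -1·-1 + 2·5 + -1·-2 = 13
  a_6 = 0·13 + -1·-6 + 2·-1 + -1·5 = -1
  a_7 = 0·-1 + -1·13 + 2·-6 + -1·-1 = -24
  a_8 = 0·-24 + -1·-1 + 2·13 + -1·-6 = 33
  a_9 = 0·33 + -1·-24 + 2·-1 + -1·13 = 9
  a_10 = 0·9 + -1·33 + 2·-24 + -1·-1 = -80
  a_11 = 0·-80 + -1·9 + 2·33 + -1·-24 = 81

0,-1,2,-1 ; 81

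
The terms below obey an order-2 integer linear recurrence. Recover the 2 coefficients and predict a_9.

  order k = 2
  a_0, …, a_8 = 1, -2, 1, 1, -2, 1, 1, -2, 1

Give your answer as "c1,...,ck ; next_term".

-1,-1 ; 1

  a_2 = -1·-2 + -1·1 = 1
  a_3 = -1·1 + -1·-2 = 1
  a_4 = -1·1 + -1·1 = -2
  a_5 = -1·-2 + -1·1 = 1
  a_6 = -1·1 + -1·-2 = 1
  a_7 = -1·1 + -1·1 = -2
  a_8 = -1·-2 + -1·1 = 1
  a_9 = -1·1 + -1·-2 = 1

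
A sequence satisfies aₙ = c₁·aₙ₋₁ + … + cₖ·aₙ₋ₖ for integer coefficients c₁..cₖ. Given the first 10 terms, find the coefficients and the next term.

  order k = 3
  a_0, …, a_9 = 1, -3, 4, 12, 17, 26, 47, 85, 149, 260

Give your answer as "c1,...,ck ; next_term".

  a_3 = 2·4 + -1·-3 + 1·1 = 12
  a_4 = 2·12 + -1·4 + 1·-3 = 17
  a_5 = 2·17 + -1·12 + 1·4 = 26
  a_6 = 2·26 + -1·17 + 1·12 = 47
  a_7 = 2·47 + -1·26 + 1·17 = 85
  a_8 = 2·85 + -1·47 + 1·26 = 149
  a_9 = 2·149 + -1·85 + 1·47 = 260
  a_10 = 2·260 + -1·149 + 1·85 = 456

2,-1,1 ; 456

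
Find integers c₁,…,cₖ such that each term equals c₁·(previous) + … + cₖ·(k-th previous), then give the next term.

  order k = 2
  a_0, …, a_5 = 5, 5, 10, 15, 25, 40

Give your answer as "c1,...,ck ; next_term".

1,1 ; 65

  a_2 = 1·5 + 1·5 = 10
  a_3 = 1·10 + 1·5 = 15
  a_4 = 1·15 + 1·10 = 25
  a_5 = 1·25 + 1·15 = 40
  a_6 = 1·40 + 1·25 = 65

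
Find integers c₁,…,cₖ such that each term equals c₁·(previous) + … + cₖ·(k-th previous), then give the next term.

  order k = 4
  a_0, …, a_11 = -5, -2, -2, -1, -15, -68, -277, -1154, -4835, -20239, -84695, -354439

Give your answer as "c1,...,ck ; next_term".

  a_4 = 4·-1 + 0·-2 + 3·-2 + 1·-5 = -15
  a_5 = 4·-15 + 0·-1 + 3·-2 + 1·-2 = -68
  a_6 = 4·-68 + 0·-15 + 3·-1 + 1·-2 = -277
  a_7 = 4·-277 + 0·-68 + 3·-15 + 1·-1 = -1154
  a_8 = 4·-1154 + 0·-277 + 3·-68 + 1·-15 = -4835
  a_9 = 4·-4835 + 0·-1154 + 3·-277 + 1·-68 = -20239
  a_10 = 4·-20239 + 0·-4835 + 3·-1154 + 1·-277 = -84695
  a_11 = 4·-84695 + 0·-20239 + 3·-4835 + 1·-1154 = -354439
  a_12 = 4·-354439 + 0·-84695 + 3·-20239 + 1·-4835 = -1483308

4,0,3,1 ; -1483308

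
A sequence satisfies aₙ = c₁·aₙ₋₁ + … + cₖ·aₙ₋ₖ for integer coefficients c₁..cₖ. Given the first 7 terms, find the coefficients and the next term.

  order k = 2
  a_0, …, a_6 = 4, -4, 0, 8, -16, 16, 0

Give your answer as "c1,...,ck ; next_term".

-2,-2 ; -32

  a_2 = -2·-4 + -2·4 = 0
  a_3 = -2·0 + -2·-4 = 8
  a_4 = -2·8 + -2·0 = -16
  a_5 = -2·-16 + -2·8 = 16
  a_6 = -2·16 + -2·-16 = 0
  a_7 = -2·0 + -2·16 = -32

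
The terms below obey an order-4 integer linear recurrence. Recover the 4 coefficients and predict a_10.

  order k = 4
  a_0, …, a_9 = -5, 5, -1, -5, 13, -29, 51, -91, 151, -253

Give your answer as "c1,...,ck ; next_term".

  a_4 = -1·-5 + 2·-1 + 1·5 + -1·-5 = 13
  a_5 = -1·13 + 2·-5 + 1·-1 + -1·5 = -29
  a_6 = -1·-29 + 2·13 + 1·-5 + -1·-1 = 51
  a_7 = -1·51 + 2·-29 + 1·13 + -1·-5 = -91
  a_8 = -1·-91 + 2·51 + 1·-29 + -1·13 = 151
  a_9 = -1·151 + 2·-91 + 1·51 + -1·-29 = -253
  a_10 = -1·-253 + 2·151 + 1·-91 + -1·51 = 413

-1,2,1,-1 ; 413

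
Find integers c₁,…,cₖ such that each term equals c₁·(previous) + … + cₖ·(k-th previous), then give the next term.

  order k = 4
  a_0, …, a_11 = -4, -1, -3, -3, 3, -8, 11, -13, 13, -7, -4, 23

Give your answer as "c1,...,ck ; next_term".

  a_4 = -1·-3 + 1·-3 + 1·-1 + -1·-4 = 3
  a_5 = -1·3 + 1·-3 + 1·-3 + -1·-1 = -8
  a_6 = -1·-8 + 1·3 + 1·-3 + -1·-3 = 11
  a_7 = -1·11 + 1·-8 + 1·3 + -1·-3 = -13
  a_8 = -1·-13 + 1·11 + 1·-8 + -1·3 = 13
  a_9 = -1·13 + 1·-13 + 1·11 + -1·-8 = -7
  a_10 = -1·-7 + 1·13 + 1·-13 + -1·11 = -4
  a_11 = -1·-4 + 1·-7 + 1·13 + -1·-13 = 23
  a_12 = -1·23 + 1·-4 + 1·-7 + -1·13 = -47

-1,1,1,-1 ; -47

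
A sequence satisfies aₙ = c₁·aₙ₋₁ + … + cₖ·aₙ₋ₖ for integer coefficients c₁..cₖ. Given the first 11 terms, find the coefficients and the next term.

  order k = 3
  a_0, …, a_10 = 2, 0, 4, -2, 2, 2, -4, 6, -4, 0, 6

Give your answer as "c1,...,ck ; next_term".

  a_3 = -1·4 + 0·0 + 1·2 = -2
  a_4 = -1·-2 + 0·4 + 1·0 = 2
  a_5 = -1·2 + 0·-2 + 1·4 = 2
  a_6 = -1·2 + 0·2 + 1·-2 = -4
  a_7 = -1·-4 + 0·2 + 1·2 = 6
  a_8 = -1·6 + 0·-4 + 1·2 = -4
  a_9 = -1·-4 + 0·6 + 1·-4 = 0
  a_10 = -1·0 + 0·-4 + 1·6 = 6
  a_11 = -1·6 + 0·0 + 1·-4 = -10

-1,0,1 ; -10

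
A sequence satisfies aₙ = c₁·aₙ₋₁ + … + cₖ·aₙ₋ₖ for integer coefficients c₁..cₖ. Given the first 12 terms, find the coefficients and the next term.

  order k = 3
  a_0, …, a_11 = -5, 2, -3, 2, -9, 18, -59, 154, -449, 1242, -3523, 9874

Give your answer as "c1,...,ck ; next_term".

-2,3,2 ; -27833

  a_3 = -2·-3 + 3·2 + 2·-5 = 2
  a_4 = -2·2 + 3·-3 + 2·2 = -9
  a_5 = -2·-9 + 3·2 + 2·-3 = 18
  a_6 = -2·18 + 3·-9 + 2·2 = -59
  a_7 = -2·-59 + 3·18 + 2·-9 = 154
  a_8 = -2·154 + 3·-59 + 2·18 = -449
  a_9 = -2·-449 + 3·154 + 2·-59 = 1242
  a_10 = -2·1242 + 3·-449 + 2·154 = -3523
  a_11 = -2·-3523 + 3·1242 + 2·-449 = 9874
  a_12 = -2·9874 + 3·-3523 + 2·1242 = -27833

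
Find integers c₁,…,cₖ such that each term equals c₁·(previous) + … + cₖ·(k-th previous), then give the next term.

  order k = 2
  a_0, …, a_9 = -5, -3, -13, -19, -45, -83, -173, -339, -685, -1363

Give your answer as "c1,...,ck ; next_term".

1,2 ; -2733

  a_2 = 1·-3 + 2·-5 = -13
  a_3 = 1·-13 + 2·-3 = -19
  a_4 = 1·-19 + 2·-13 = -45
  a_5 = 1·-45 + 2·-19 = -83
  a_6 = 1·-83 + 2·-45 = -173
  a_7 = 1·-173 + 2·-83 = -339
  a_8 = 1·-339 + 2·-173 = -685
  a_9 = 1·-685 + 2·-339 = -1363
  a_10 = 1·-1363 + 2·-685 = -2733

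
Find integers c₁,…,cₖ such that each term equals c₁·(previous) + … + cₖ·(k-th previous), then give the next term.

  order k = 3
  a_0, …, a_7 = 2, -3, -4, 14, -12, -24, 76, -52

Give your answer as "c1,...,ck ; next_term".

  a_3 = -1·-4 + -2·-3 + 2·2 = 14
  a_4 = -1·14 + -2·-4 + 2·-3 = -12
  a_5 = -1·-12 + -2·14 + 2·-4 = -24
  a_6 = -1·-24 + -2·-12 + 2·14 = 76
  a_7 = -1·76 + -2·-24 + 2·-12 = -52
  a_8 = -1·-52 + -2·76 + 2·-24 = -148

-1,-2,2 ; -148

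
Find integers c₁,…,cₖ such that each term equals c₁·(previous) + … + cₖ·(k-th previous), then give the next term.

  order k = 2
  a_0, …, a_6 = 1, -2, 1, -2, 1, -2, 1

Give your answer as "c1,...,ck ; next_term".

0,1 ; -2

  a_2 = 0·-2 + 1·1 = 1
  a_3 = 0·1 + 1·-2 = -2
  a_4 = 0·-2 + 1·1 = 1
  a_5 = 0·1 + 1·-2 = -2
  a_6 = 0·-2 + 1·1 = 1
  a_7 = 0·1 + 1·-2 = -2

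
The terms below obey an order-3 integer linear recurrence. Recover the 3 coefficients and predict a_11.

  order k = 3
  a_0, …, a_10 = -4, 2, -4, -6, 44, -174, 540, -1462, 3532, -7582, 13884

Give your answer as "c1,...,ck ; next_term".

  a_3 = -4·-4 + -3·2 + 4·-4 = -6
  a_4 = -4·-6 + -3·-4 + 4·2 = 44
  a_5 = -4·44 + -3·-6 + 4·-4 = -174
  a_6 = -4·-174 + -3·44 + 4·-6 = 540
  a_7 = -4·540 + -3·-174 + 4·44 = -1462
  a_8 = -4·-1462 + -3·540 + 4·-174 = 3532
  a_9 = -4·3532 + -3·-1462 + 4·540 = -7582
  a_10 = -4·-7582 + -3·3532 + 4·-1462 = 13884
  a_11 = -4·13884 + -3·-7582 + 4·3532 = -18662

-4,-3,4 ; -18662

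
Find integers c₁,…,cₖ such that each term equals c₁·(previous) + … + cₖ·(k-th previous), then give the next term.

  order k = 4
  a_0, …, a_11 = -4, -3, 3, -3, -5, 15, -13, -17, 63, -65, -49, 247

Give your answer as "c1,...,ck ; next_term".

-3,-4,-2,2 ; -289

  a_4 = -3·-3 + -4·3 + -2·-3 + 2·-4 = -5
  a_5 = -3·-5 + -4·-3 + -2·3 + 2·-3 = 15
  a_6 = -3·15 + -4·-5 + -2·-3 + 2·3 = -13
  a_7 = -3·-13 + -4·15 + -2·-5 + 2·-3 = -17
  a_8 = -3·-17 + -4·-13 + -2·15 + 2·-5 = 63
  a_9 = -3·63 + -4·-17 + -2·-13 + 2·15 = -65
  a_10 = -3·-65 + -4·63 + -2·-17 + 2·-13 = -49
  a_11 = -3·-49 + -4·-65 + -2·63 + 2·-17 = 247
  a_12 = -3·247 + -4·-49 + -2·-65 + 2·63 = -289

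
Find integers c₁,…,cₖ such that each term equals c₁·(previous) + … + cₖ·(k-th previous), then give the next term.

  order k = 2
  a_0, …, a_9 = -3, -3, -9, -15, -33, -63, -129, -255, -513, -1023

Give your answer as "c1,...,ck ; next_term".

  a_2 = 1·-3 + 2·-3 = -9
  a_3 = 1·-9 + 2·-3 = -15
  a_4 = 1·-15 + 2·-9 = -33
  a_5 = 1·-33 + 2·-15 = -63
  a_6 = 1·-63 + 2·-33 = -129
  a_7 = 1·-129 + 2·-63 = -255
  a_8 = 1·-255 + 2·-129 = -513
  a_9 = 1·-513 + 2·-255 = -1023
  a_10 = 1·-1023 + 2·-513 = -2049

1,2 ; -2049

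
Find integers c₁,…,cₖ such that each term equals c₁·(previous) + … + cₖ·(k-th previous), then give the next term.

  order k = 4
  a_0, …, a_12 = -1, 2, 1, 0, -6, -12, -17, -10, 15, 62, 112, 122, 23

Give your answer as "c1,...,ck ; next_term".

  a_4 = 2·0 + -1·1 + -2·2 + 1·-1 = -6
  a_5 = 2·-6 + -1·0 + -2·1 + 1·2 = -12
  a_6 = 2·-12 + -1·-6 + -2·0 + 1·1 = -17
  a_7 = 2·-17 + -1·-12 + -2·-6 + 1·0 = -10
  a_8 = 2·-10 + -1·-17 + -2·-12 + 1·-6 = 15
  a_9 = 2·15 + -1·-10 + -2·-17 + 1·-12 = 62
  a_10 = 2·62 + -1·15 + -2·-10 + 1·-17 = 112
  a_11 = 2·112 + -1·62 + -2·15 + 1·-10 = 122
  a_12 = 2·122 + -1·112 + -2·62 + 1·15 = 23
  a_13 = 2·23 + -1·122 + -2·112 + 1·62 = -238

2,-1,-2,1 ; -238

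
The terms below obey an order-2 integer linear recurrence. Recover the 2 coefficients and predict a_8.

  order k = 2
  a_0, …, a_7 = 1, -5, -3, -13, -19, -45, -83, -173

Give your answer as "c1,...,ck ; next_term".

  a_2 = 1·-5 + 2·1 = -3
  a_3 = 1·-3 + 2·-5 = -13
  a_4 = 1·-13 + 2·-3 = -19
  a_5 = 1·-19 + 2·-13 = -45
  a_6 = 1·-45 + 2·-19 = -83
  a_7 = 1·-83 + 2·-45 = -173
  a_8 = 1·-173 + 2·-83 = -339

1,2 ; -339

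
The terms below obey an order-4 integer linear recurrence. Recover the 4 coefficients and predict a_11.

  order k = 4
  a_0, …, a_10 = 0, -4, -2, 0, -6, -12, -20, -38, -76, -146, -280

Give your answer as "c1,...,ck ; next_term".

  a_4 = 1·0 + 1·-2 + 1·-4 + 1·0 = -6
  a_5 = 1·-6 + 1·0 + 1·-2 + 1·-4 = -12
  a_6 = 1·-12 + 1·-6 + 1·0 + 1·-2 = -20
  a_7 = 1·-20 + 1·-12 + 1·-6 + 1·0 = -38
  a_8 = 1·-38 + 1·-20 + 1·-12 + 1·-6 = -76
  a_9 = 1·-76 + 1·-38 + 1·-20 + 1·-12 = -146
  a_10 = 1·-146 + 1·-76 + 1·-38 + 1·-20 = -280
  a_11 = 1·-280 + 1·-146 + 1·-76 + 1·-38 = -540

1,1,1,1 ; -540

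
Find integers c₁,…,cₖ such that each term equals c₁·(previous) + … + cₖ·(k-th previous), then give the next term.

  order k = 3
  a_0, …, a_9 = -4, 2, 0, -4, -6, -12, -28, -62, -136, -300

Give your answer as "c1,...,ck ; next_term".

2,0,1 ; -662

  a_3 = 2·0 + 0·2 + 1·-4 = -4
  a_4 = 2·-4 + 0·0 + 1·2 = -6
  a_5 = 2·-6 + 0·-4 + 1·0 = -12
  a_6 = 2·-12 + 0·-6 + 1·-4 = -28
  a_7 = 2·-28 + 0·-12 + 1·-6 = -62
  a_8 = 2·-62 + 0·-28 + 1·-12 = -136
  a_9 = 2·-136 + 0·-62 + 1·-28 = -300
  a_10 = 2·-300 + 0·-136 + 1·-62 = -662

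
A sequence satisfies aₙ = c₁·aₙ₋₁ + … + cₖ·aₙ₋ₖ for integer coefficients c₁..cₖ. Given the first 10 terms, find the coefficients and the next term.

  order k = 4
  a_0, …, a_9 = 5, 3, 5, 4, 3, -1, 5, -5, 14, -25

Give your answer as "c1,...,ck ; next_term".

-1,1,-1,1 ; 49

  a_4 = -1·4 + 1·5 + -1·3 + 1·5 = 3
  a_5 = -1·3 + 1·4 + -1·5 + 1·3 = -1
  a_6 = -1·-1 + 1·3 + -1·4 + 1·5 = 5
  a_7 = -1·5 + 1·-1 + -1·3 + 1·4 = -5
  a_8 = -1·-5 + 1·5 + -1·-1 + 1·3 = 14
  a_9 = -1·14 + 1·-5 + -1·5 + 1·-1 = -25
  a_10 = -1·-25 + 1·14 + -1·-5 + 1·5 = 49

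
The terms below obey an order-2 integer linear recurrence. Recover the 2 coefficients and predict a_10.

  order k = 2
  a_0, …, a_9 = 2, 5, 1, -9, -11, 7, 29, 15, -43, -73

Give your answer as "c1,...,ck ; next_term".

  a_2 = 1·5 + -2·2 = 1
  a_3 = 1·1 + -2·5 = -9
  a_4 = 1·-9 + -2·1 = -11
  a_5 = 1·-11 + -2·-9 = 7
  a_6 = 1·7 + -2·-11 = 29
  a_7 = 1·29 + -2·7 = 15
  a_8 = 1·15 + -2·29 = -43
  a_9 = 1·-43 + -2·15 = -73
  a_10 = 1·-73 + -2·-43 = 13

1,-2 ; 13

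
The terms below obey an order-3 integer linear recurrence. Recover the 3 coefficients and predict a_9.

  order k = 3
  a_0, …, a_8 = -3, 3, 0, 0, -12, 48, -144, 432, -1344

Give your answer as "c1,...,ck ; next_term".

-4,-4,-4 ; 4224

  a_3 = -4·0 + -4·3 + -4·-3 = 0
  a_4 = -4·0 + -4·0 + -4·3 = -12
  a_5 = -4·-12 + -4·0 + -4·0 = 48
  a_6 = -4·48 + -4·-12 + -4·0 = -144
  a_7 = -4·-144 + -4·48 + -4·-12 = 432
  a_8 = -4·432 + -4·-144 + -4·48 = -1344
  a_9 = -4·-1344 + -4·432 + -4·-144 = 4224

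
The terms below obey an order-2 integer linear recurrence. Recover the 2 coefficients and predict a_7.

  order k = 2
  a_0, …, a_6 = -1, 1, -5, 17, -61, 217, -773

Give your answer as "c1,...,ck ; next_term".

  a_2 = -3·1 + 2·-1 = -5
  a_3 = -3·-5 + 2·1 = 17
  a_4 = -3·17 + 2·-5 = -61
  a_5 = -3·-61 + 2·17 = 217
  a_6 = -3·217 + 2·-61 = -773
  a_7 = -3·-773 + 2·217 = 2753

-3,2 ; 2753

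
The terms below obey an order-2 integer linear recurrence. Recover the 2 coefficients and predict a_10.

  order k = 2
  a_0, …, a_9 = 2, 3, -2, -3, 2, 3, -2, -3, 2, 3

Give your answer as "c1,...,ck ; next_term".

  a_2 = 0·3 + -1·2 = -2
  a_3 = 0·-2 + -1·3 = -3
  a_4 = 0·-3 + -1·-2 = 2
  a_5 = 0·2 + -1·-3 = 3
  a_6 = 0·3 + -1·2 = -2
  a_7 = 0·-2 + -1·3 = -3
  a_8 = 0·-3 + -1·-2 = 2
  a_9 = 0·2 + -1·-3 = 3
  a_10 = 0·3 + -1·2 = -2

0,-1 ; -2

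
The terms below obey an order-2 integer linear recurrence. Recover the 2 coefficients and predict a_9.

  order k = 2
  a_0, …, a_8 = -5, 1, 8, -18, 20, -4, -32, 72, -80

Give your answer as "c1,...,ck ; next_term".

-2,-2 ; 16

  a_2 = -2·1 + -2·-5 = 8
  a_3 = -2·8 + -2·1 = -18
  a_4 = -2·-18 + -2·8 = 20
  a_5 = -2·20 + -2·-18 = -4
  a_6 = -2·-4 + -2·20 = -32
  a_7 = -2·-32 + -2·-4 = 72
  a_8 = -2·72 + -2·-32 = -80
  a_9 = -2·-80 + -2·72 = 16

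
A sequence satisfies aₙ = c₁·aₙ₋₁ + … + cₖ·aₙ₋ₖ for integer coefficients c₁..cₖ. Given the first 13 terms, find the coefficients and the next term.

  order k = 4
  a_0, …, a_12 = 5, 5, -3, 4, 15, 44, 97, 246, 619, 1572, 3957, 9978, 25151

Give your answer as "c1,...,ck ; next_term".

2,1,0,2 ; 63424

  a_4 = 2·4 + 1·-3 + 0·5 + 2·5 = 15
  a_5 = 2·15 + 1·4 + 0·-3 + 2·5 = 44
  a_6 = 2·44 + 1·15 + 0·4 + 2·-3 = 97
  a_7 = 2·97 + 1·44 + 0·15 + 2·4 = 246
  a_8 = 2·246 + 1·97 + 0·44 + 2·15 = 619
  a_9 = 2·619 + 1·246 + 0·97 + 2·44 = 1572
  a_10 = 2·1572 + 1·619 + 0·246 + 2·97 = 3957
  a_11 = 2·3957 + 1·1572 + 0·619 + 2·246 = 9978
  a_12 = 2·9978 + 1·3957 + 0·1572 + 2·619 = 25151
  a_13 = 2·25151 + 1·9978 + 0·3957 + 2·1572 = 63424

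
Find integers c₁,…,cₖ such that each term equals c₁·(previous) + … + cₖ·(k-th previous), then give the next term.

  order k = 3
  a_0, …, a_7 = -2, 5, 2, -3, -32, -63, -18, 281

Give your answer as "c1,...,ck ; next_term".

2,-3,-4 ; 868

  a_3 = 2·2 + -3·5 + -4·-2 = -3
  a_4 = 2·-3 + -3·2 + -4·5 = -32
  a_5 = 2·-32 + -3·-3 + -4·2 = -63
  a_6 = 2·-63 + -3·-32 + -4·-3 = -18
  a_7 = 2·-18 + -3·-63 + -4·-32 = 281
  a_8 = 2·281 + -3·-18 + -4·-63 = 868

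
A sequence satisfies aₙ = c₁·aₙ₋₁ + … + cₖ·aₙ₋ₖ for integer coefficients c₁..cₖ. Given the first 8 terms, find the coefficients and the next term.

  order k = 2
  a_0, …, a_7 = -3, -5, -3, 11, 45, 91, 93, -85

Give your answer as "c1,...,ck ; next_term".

3,-4 ; -627

  a_2 = 3·-5 + -4·-3 = -3
  a_3 = 3·-3 + -4·-5 = 11
  a_4 = 3·11 + -4·-3 = 45
  a_5 = 3·45 + -4·11 = 91
  a_6 = 3·91 + -4·45 = 93
  a_7 = 3·93 + -4·91 = -85
  a_8 = 3·-85 + -4·93 = -627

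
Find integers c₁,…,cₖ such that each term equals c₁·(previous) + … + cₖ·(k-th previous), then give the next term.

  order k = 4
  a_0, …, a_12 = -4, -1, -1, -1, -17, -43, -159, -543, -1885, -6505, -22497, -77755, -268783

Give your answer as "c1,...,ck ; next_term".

2,4,3,2 ; -929087

  a_4 = 2·-1 + 4·-1 + 3·-1 + 2·-4 = -17
  a_5 = 2·-17 + 4·-1 + 3·-1 + 2·-1 = -43
  a_6 = 2·-43 + 4·-17 + 3·-1 + 2·-1 = -159
  a_7 = 2·-159 + 4·-43 + 3·-17 + 2·-1 = -543
  a_8 = 2·-543 + 4·-159 + 3·-43 + 2·-17 = -1885
  a_9 = 2·-1885 + 4·-543 + 3·-159 + 2·-43 = -6505
  a_10 = 2·-6505 + 4·-1885 + 3·-543 + 2·-159 = -22497
  a_11 = 2·-22497 + 4·-6505 + 3·-1885 + 2·-543 = -77755
  a_12 = 2·-77755 + 4·-22497 + 3·-6505 + 2·-1885 = -268783
  a_13 = 2·-268783 + 4·-77755 + 3·-22497 + 2·-6505 = -929087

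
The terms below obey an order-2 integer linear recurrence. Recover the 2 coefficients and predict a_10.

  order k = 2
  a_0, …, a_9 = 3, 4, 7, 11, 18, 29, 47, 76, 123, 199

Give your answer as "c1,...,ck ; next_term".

  a_2 = 1·4 + 1·3 = 7
  a_3 = 1·7 + 1·4 = 11
  a_4 = 1·11 + 1·7 = 18
  a_5 = 1·18 + 1·11 = 29
  a_6 = 1·29 + 1·18 = 47
  a_7 = 1·47 + 1·29 = 76
  a_8 = 1·76 + 1·47 = 123
  a_9 = 1·123 + 1·76 = 199
  a_10 = 1·199 + 1·123 = 322

1,1 ; 322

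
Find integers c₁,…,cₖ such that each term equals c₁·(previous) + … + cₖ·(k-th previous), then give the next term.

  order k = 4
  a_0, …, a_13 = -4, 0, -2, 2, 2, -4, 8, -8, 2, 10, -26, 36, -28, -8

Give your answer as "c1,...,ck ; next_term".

  a_4 = -1·2 + 0·-2 + 1·0 + -1·-4 = 2
  a_5 = -1·2 + 0·2 + 1·-2 + -1·0 = -4
  a_6 = -1·-4 + 0·2 + 1·2 + -1·-2 = 8
  a_7 = -1·8 + 0·-4 + 1·2 + -1·2 = -8
  a_8 = -1·-8 + 0·8 + 1·-4 + -1·2 = 2
  a_9 = -1·2 + 0·-8 + 1·8 + -1·-4 = 10
  a_10 = -1·10 + 0·2 + 1·-8 + -1·8 = -26
  a_11 = -1·-26 + 0·10 + 1·2 + -1·-8 = 36
  a_12 = -1·36 + 0·-26 + 1·10 + -1·2 = -28
  a_13 = -1·-28 + 0·36 + 1·-26 + -1·10 = -8
  a_14 = -1·-8 + 0·-28 + 1·36 + -1·-26 = 70

-1,0,1,-1 ; 70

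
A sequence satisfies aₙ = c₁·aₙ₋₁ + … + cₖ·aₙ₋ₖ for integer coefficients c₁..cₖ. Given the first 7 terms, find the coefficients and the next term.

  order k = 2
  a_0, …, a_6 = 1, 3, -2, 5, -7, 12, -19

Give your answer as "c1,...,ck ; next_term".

-1,1 ; 31

  a_2 = -1·3 + 1·1 = -2
  a_3 = -1·-2 + 1·3 = 5
  a_4 = -1·5 + 1·-2 = -7
  a_5 = -1·-7 + 1·5 = 12
  a_6 = -1·12 + 1·-7 = -19
  a_7 = -1·-19 + 1·12 = 31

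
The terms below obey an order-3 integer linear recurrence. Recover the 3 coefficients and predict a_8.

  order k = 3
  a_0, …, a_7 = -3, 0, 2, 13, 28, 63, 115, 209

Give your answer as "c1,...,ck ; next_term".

  a_3 = 2·2 + 1·0 + -3·-3 = 13
  a_4 = 2·13 + 1·2 + -3·0 = 28
  a_5 = 2·28 + 1·13 + -3·2 = 63
  a_6 = 2·63 + 1·28 + -3·13 = 115
  a_7 = 2·115 + 1·63 + -3·28 = 209
  a_8 = 2·209 + 1·115 + -3·63 = 344

2,1,-3 ; 344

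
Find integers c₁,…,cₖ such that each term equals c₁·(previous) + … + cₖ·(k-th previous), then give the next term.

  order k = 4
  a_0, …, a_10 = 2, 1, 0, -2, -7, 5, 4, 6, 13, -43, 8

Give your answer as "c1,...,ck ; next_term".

-1,-1,-1,-4 ; -2

  a_4 = -1·-2 + -1·0 + -1·1 + -4·2 = -7
  a_5 = -1·-7 + -1·-2 + -1·0 + -4·1 = 5
  a_6 = -1·5 + -1·-7 + -1·-2 + -4·0 = 4
  a_7 = -1·4 + -1·5 + -1·-7 + -4·-2 = 6
  a_8 = -1·6 + -1·4 + -1·5 + -4·-7 = 13
  a_9 = -1·13 + -1·6 + -1·4 + -4·5 = -43
  a_10 = -1·-43 + -1·13 + -1·6 + -4·4 = 8
  a_11 = -1·8 + -1·-43 + -1·13 + -4·6 = -2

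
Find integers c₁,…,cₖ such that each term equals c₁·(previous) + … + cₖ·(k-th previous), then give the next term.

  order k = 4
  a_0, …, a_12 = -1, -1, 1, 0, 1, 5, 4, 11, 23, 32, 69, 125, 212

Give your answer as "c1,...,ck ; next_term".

  a_4 = 1·0 + 1·1 + 2·-1 + -2·-1 = 1
  a_5 = 1·1 + 1·0 + 2·1 + -2·-1 = 5
  a_6 = 1·5 + 1·1 + 2·0 + -2·1 = 4
  a_7 = 1·4 + 1·5 + 2·1 + -2·0 = 11
  a_8 = 1·11 + 1·4 + 2·5 + -2·1 = 23
  a_9 = 1·23 + 1·11 + 2·4 + -2·5 = 32
  a_10 = 1·32 + 1·23 + 2·11 + -2·4 = 69
  a_11 = 1·69 + 1·32 + 2·23 + -2·11 = 125
  a_12 = 1·125 + 1·69 + 2·32 + -2·23 = 212
  a_13 = 1·212 + 1·125 + 2·69 + -2·32 = 411

1,1,2,-2 ; 411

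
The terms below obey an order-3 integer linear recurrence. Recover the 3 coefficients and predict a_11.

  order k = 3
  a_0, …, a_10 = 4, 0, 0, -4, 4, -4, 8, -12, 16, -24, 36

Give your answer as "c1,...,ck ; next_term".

  a_3 = -1·0 + 0·0 + -1·4 = -4
  a_4 = -1·-4 + 0·0 + -1·0 = 4
  a_5 = -1·4 + 0·-4 + -1·0 = -4
  a_6 = -1·-4 + 0·4 + -1·-4 = 8
  a_7 = -1·8 + 0·-4 + -1·4 = -12
  a_8 = -1·-12 + 0·8 + -1·-4 = 16
  a_9 = -1·16 + 0·-12 + -1·8 = -24
  a_10 = -1·-24 + 0·16 + -1·-12 = 36
  a_11 = -1·36 + 0·-24 + -1·16 = -52

-1,0,-1 ; -52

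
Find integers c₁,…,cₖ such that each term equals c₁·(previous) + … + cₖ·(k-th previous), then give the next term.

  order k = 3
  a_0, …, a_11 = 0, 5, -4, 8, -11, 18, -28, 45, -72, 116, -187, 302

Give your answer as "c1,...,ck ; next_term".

  a_3 = -2·-4 + 0·5 + 1·0 = 8
  a_4 = -2·8 + 0·-4 + 1·5 = -11
  a_5 = -2·-11 + 0·8 + 1·-4 = 18
  a_6 = -2·18 + 0·-11 + 1·8 = -28
  a_7 = -2·-28 + 0·18 + 1·-11 = 45
  a_8 = -2·45 + 0·-28 + 1·18 = -72
  a_9 = -2·-72 + 0·45 + 1·-28 = 116
  a_10 = -2·116 + 0·-72 + 1·45 = -187
  a_11 = -2·-187 + 0·116 + 1·-72 = 302
  a_12 = -2·302 + 0·-187 + 1·116 = -488

-2,0,1 ; -488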